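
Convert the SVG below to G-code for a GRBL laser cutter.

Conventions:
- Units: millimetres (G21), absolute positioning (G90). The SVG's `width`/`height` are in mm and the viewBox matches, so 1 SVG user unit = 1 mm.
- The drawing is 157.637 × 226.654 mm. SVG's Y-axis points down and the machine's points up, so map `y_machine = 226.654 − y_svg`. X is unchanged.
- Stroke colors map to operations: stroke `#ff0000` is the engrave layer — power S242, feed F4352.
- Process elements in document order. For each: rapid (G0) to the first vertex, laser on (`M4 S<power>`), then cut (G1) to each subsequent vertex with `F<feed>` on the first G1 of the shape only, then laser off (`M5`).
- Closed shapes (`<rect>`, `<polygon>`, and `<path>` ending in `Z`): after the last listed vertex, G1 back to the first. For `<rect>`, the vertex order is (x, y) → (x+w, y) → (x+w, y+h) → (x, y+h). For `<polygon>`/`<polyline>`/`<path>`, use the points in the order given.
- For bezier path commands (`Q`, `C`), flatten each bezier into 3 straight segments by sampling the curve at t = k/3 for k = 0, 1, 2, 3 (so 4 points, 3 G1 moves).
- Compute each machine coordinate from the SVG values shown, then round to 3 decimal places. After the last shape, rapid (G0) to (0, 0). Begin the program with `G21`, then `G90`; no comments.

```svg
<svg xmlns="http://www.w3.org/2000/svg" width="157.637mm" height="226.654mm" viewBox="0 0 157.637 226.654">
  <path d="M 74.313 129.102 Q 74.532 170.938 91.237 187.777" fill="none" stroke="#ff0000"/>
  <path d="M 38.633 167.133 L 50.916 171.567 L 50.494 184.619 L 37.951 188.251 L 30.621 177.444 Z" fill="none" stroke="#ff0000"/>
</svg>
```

Since the viewBox matches the mm dimensions, user units are millimetres directly. The only transform is the Y-flip y_m = 226.654 − y_svg.

Shape 1 is a quadratic bezier drawn with `<path>`. Its stroke #ff0000 means engrave at S242, F4352. After flipping Y the toolpath is (74.313,97.552) → (76.291,72.439) → (81.932,52.880) → (91.237,38.877).

Shape 2 is a regular polygon drawn with `<path>`. Its stroke #ff0000 means engrave at S242, F4352. After flipping Y the toolpath is (38.633,59.521) → (50.916,55.087) → (50.494,42.035) → (37.951,38.403) → (30.621,49.210) → (38.633,59.521), returning to the start.

G21
G90
G0 X74.313 Y97.552
M4 S242
G1 X76.291 Y72.439 F4352
G1 X81.932 Y52.880
G1 X91.237 Y38.877
M5
G0 X38.633 Y59.521
M4 S242
G1 X50.916 Y55.087 F4352
G1 X50.494 Y42.035
G1 X37.951 Y38.403
G1 X30.621 Y49.210
G1 X38.633 Y59.521
M5
G0 X0.000 Y0.000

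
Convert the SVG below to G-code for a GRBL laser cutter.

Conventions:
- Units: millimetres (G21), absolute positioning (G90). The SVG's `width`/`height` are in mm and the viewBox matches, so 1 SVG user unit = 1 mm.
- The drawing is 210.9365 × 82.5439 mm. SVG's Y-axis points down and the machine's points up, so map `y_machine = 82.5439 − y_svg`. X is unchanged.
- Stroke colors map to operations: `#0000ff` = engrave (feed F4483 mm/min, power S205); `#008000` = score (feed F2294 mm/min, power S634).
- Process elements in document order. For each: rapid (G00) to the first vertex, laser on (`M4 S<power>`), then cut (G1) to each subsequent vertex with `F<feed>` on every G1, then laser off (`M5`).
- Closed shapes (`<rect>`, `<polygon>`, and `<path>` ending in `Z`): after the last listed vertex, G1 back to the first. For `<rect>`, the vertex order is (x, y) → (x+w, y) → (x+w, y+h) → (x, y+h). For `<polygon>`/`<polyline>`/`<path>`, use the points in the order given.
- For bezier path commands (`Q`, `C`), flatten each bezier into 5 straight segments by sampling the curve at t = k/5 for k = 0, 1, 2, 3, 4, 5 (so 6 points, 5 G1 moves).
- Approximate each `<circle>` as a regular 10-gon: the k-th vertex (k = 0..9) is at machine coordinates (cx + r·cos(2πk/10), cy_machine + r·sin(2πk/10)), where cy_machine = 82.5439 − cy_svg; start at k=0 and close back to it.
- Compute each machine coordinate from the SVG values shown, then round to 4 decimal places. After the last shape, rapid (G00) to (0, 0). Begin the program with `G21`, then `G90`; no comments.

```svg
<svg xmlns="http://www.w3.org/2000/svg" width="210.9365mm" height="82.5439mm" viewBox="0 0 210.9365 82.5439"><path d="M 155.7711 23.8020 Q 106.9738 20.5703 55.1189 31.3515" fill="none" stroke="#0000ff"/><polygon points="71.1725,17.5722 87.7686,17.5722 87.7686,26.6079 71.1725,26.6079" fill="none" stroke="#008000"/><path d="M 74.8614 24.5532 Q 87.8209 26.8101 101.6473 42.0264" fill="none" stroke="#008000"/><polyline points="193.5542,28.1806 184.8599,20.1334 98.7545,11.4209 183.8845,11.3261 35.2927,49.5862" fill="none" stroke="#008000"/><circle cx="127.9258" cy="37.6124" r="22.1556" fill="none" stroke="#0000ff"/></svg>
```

G21
G90
G00 X155.7711 Y58.7419
M4 S205
G1 X136.1299 Y59.4741 F4483
G1 X116.2440 Y59.0852 F4483
G1 X96.1136 Y57.5753 F4483
G1 X75.7386 Y54.9444 F4483
G1 X55.1189 Y51.1924 F4483
M5
G00 X71.1725 Y64.9717
M4 S634
G1 X87.7686 Y64.9717 F2294
G1 X87.7686 Y55.9360 F2294
G1 X71.1725 Y55.9360 F2294
G1 X71.1725 Y64.9717 F2294
M5
G00 X74.8614 Y57.9907
M4 S634
G1 X80.0799 Y56.5696 F2294
G1 X85.3677 Y54.1117 F2294
G1 X90.7249 Y50.6170 F2294
G1 X96.1514 Y46.0856 F2294
G1 X101.6473 Y40.5175 F2294
M5
G00 X193.5542 Y54.3633
M4 S634
G1 X184.8599 Y62.4105 F2294
G1 X98.7545 Y71.1230 F2294
G1 X183.8845 Y71.2178 F2294
G1 X35.2927 Y32.9577 F2294
M5
G00 X150.0814 Y44.9315
M4 S205
G1 X145.8501 Y57.9542 F4483
G1 X134.7723 Y66.0027 F4483
G1 X121.0793 Y66.0027 F4483
G1 X110.0015 Y57.9542 F4483
G1 X105.7702 Y44.9315 F4483
G1 X110.0015 Y31.9088 F4483
G1 X121.0793 Y23.8603 F4483
G1 X134.7723 Y23.8603 F4483
G1 X145.8501 Y31.9088 F4483
G1 X150.0814 Y44.9315 F4483
M5
G00 X0.0000 Y0.0000

1 u = 1 mm; y_m = 82.5439 − y.

[1] `<path>` quadratic bezier, #0000ff→engrave S205 F4483: (155.7711,58.7419) → (136.1299,59.4741) → (116.2440,59.0852) → (96.1136,57.5753) → (75.7386,54.9444) → (55.1189,51.1924)

[2] `<polygon>` rectangle, #008000→score S634 F2294: (71.1725,64.9717) → (87.7686,64.9717) → (87.7686,55.9360) → (71.1725,55.9360) → (71.1725,64.9717) (closed)

[3] `<path>` quadratic bezier, #008000→score S634 F2294: (74.8614,57.9907) → (80.0799,56.5696) → (85.3677,54.1117) → (90.7249,50.6170) → (96.1514,46.0856) → (101.6473,40.5175)

[4] `<polyline>` open polyline, #008000→score S634 F2294: (193.5542,54.3633) → (184.8599,62.4105) → (98.7545,71.1230) → (183.8845,71.2178) → (35.2927,32.9577)

[5] `<circle>` circle, #0000ff→engrave S205 F4483: (150.0814,44.9315) → (145.8501,57.9542) → (134.7723,66.0027) → (121.0793,66.0027) → (110.0015,57.9542) → (105.7702,44.9315) → (110.0015,31.9088) → (121.0793,23.8603) → (134.7723,23.8603) → (145.8501,31.9088) → (150.0814,44.9315) (closed)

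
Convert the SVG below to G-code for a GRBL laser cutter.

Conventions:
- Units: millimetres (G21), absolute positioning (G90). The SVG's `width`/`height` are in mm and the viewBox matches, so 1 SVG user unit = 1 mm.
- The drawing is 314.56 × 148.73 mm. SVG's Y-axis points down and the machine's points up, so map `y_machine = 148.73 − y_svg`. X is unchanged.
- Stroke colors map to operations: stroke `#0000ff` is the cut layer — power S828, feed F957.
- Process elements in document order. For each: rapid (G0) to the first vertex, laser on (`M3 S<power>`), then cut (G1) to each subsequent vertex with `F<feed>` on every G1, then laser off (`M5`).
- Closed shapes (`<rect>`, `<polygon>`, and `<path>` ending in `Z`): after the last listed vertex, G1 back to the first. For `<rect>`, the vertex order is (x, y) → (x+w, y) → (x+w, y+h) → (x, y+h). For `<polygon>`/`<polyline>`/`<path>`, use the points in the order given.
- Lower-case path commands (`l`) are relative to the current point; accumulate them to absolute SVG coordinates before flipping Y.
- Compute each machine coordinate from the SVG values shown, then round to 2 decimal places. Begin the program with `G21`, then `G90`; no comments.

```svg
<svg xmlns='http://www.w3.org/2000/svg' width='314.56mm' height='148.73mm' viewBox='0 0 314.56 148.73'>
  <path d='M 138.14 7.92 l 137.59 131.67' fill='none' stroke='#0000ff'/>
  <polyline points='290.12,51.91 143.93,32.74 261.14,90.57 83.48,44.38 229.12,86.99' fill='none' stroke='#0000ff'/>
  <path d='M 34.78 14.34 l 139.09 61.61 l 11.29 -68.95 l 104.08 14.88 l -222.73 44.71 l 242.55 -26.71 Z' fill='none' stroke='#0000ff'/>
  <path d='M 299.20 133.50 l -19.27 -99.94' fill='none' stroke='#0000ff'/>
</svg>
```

Since the viewBox matches the mm dimensions, user units are millimetres directly. The only transform is the Y-flip y_m = 148.73 − y_svg.

Shape 1 is a line segment drawn with `<path>`. Its stroke #0000ff means cut at S828, F957. After flipping Y the toolpath is (138.14,140.81) → (275.73,9.14).

Shape 2 is a open polyline drawn with `<polyline>`. Its stroke #0000ff means cut at S828, F957. After flipping Y the toolpath is (290.12,96.82) → (143.93,115.99) → (261.14,58.16) → (83.48,104.35) → (229.12,61.74).

Shape 3 is a closed polygon drawn with `<path>`. Its stroke #0000ff means cut at S828, F957. After flipping Y the toolpath is (34.78,134.39) → (173.87,72.78) → (185.16,141.73) → (289.24,126.85) → (66.51,82.14) → (309.06,108.85) → (34.78,134.39), returning to the start.

Shape 4 is a line segment drawn with `<path>`. Its stroke #0000ff means cut at S828, F957. After flipping Y the toolpath is (299.20,15.23) → (279.93,115.17).

G21
G90
G0 X138.14 Y140.81
M3 S828
G1 X275.73 Y9.14 F957
M5
G0 X290.12 Y96.82
M3 S828
G1 X143.93 Y115.99 F957
G1 X261.14 Y58.16 F957
G1 X83.48 Y104.35 F957
G1 X229.12 Y61.74 F957
M5
G0 X34.78 Y134.39
M3 S828
G1 X173.87 Y72.78 F957
G1 X185.16 Y141.73 F957
G1 X289.24 Y126.85 F957
G1 X66.51 Y82.14 F957
G1 X309.06 Y108.85 F957
G1 X34.78 Y134.39 F957
M5
G0 X299.20 Y15.23
M3 S828
G1 X279.93 Y115.17 F957
M5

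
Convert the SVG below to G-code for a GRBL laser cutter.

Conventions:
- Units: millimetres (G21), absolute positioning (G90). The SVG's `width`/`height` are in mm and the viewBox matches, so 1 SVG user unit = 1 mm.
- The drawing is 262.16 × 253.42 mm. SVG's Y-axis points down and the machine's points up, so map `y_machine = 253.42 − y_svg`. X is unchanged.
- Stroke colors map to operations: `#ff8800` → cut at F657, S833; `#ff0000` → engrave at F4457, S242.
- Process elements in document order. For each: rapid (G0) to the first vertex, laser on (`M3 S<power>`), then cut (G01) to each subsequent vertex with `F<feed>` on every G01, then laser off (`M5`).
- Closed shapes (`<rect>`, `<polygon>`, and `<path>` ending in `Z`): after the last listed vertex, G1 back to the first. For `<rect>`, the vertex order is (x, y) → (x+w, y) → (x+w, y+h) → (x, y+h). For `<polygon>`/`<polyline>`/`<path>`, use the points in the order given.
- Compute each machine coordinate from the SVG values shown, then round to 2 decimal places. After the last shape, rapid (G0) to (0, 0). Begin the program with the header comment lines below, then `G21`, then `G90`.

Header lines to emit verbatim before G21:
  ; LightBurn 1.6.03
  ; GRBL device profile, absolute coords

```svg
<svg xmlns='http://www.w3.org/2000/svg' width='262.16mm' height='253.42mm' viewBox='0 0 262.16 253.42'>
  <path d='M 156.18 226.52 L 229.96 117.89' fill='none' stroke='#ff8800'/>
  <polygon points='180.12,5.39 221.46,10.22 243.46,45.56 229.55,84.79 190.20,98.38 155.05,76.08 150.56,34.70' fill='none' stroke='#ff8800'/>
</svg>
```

1 u = 1 mm; y_m = 253.42 − y.

[1] `<path>` line segment, #ff8800→cut S833 F657: (156.18,26.90) → (229.96,135.53)

[2] `<polygon>` regular polygon, #ff8800→cut S833 F657: (180.12,248.03) → (221.46,243.20) → (243.46,207.86) → (229.55,168.63) → (190.20,155.04) → (155.05,177.34) → (150.56,218.72) → (180.12,248.03) (closed)

; LightBurn 1.6.03
; GRBL device profile, absolute coords
G21
G90
G0 X156.18 Y26.90
M3 S833
G01 X229.96 Y135.53 F657
M5
G0 X180.12 Y248.03
M3 S833
G01 X221.46 Y243.20 F657
G01 X243.46 Y207.86 F657
G01 X229.55 Y168.63 F657
G01 X190.20 Y155.04 F657
G01 X155.05 Y177.34 F657
G01 X150.56 Y218.72 F657
G01 X180.12 Y248.03 F657
M5
G0 X0.00 Y0.00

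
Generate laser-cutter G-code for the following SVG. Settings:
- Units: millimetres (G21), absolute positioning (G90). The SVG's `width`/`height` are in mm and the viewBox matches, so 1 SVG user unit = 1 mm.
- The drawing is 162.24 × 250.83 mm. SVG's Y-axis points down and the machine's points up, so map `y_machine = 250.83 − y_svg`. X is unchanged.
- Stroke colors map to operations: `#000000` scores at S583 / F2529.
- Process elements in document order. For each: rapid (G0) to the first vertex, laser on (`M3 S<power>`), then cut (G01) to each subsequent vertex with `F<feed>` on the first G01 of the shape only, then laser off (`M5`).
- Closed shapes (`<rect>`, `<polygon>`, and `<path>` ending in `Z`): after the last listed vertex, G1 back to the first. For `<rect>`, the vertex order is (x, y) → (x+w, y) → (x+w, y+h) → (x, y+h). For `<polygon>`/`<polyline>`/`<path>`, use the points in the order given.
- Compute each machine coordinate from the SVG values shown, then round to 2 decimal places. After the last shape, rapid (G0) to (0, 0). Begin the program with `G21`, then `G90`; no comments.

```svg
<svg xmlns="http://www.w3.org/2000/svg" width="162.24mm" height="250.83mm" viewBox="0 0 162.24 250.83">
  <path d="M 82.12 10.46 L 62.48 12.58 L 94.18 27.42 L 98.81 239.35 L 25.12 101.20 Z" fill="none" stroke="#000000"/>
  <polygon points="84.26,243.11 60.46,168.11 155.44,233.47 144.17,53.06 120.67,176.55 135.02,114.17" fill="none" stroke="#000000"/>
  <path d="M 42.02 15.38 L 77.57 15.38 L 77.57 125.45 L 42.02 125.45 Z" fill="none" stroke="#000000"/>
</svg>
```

G21
G90
G0 X82.12 Y240.37
M3 S583
G01 X62.48 Y238.25 F2529
G01 X94.18 Y223.41
G01 X98.81 Y11.48
G01 X25.12 Y149.63
G01 X82.12 Y240.37
M5
G0 X84.26 Y7.72
M3 S583
G01 X60.46 Y82.72 F2529
G01 X155.44 Y17.36
G01 X144.17 Y197.77
G01 X120.67 Y74.28
G01 X135.02 Y136.66
G01 X84.26 Y7.72
M5
G0 X42.02 Y235.45
M3 S583
G01 X77.57 Y235.45 F2529
G01 X77.57 Y125.38
G01 X42.02 Y125.38
G01 X42.02 Y235.45
M5
G0 X0.00 Y0.00

1 u = 1 mm; y_m = 250.83 − y.

[1] `<path>` closed polygon, #000000→score S583 F2529: (82.12,240.37) → (62.48,238.25) → (94.18,223.41) → (98.81,11.48) → (25.12,149.63) → (82.12,240.37) (closed)

[2] `<polygon>` closed polygon, #000000→score S583 F2529: (84.26,7.72) → (60.46,82.72) → (155.44,17.36) → (144.17,197.77) → (120.67,74.28) → (135.02,136.66) → (84.26,7.72) (closed)

[3] `<path>` rectangle, #000000→score S583 F2529: (42.02,235.45) → (77.57,235.45) → (77.57,125.38) → (42.02,125.38) → (42.02,235.45) (closed)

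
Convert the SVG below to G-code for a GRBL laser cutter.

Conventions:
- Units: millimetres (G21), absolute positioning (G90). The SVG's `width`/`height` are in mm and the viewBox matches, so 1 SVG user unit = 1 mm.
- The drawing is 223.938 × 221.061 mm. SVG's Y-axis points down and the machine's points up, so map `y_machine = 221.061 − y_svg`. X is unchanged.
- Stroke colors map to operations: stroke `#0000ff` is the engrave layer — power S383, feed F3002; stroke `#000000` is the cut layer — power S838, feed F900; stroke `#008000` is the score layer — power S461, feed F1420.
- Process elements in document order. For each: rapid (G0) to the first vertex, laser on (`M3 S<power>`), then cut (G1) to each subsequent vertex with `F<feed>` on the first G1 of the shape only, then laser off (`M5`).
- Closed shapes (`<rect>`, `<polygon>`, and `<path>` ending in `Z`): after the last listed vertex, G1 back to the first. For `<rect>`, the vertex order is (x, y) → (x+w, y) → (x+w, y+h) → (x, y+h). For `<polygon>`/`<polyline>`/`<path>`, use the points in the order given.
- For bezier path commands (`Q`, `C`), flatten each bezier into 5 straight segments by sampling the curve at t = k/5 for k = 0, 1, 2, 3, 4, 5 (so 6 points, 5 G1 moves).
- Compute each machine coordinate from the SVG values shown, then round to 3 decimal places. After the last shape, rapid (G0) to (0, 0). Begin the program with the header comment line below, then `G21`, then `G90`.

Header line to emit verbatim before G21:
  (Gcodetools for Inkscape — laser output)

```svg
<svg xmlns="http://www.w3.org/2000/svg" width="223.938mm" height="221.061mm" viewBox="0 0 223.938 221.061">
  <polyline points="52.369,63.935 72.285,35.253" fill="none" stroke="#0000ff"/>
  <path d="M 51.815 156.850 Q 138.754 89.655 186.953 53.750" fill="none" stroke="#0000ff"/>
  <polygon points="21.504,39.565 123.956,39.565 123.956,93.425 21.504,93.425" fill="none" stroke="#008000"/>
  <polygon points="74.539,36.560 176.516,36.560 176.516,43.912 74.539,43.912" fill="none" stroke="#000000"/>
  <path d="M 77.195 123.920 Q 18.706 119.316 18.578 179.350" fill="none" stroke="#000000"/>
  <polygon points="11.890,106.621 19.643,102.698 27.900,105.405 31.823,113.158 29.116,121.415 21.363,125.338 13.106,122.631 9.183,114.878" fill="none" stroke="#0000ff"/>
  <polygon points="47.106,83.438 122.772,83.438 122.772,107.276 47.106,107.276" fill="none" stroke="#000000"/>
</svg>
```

(Gcodetools for Inkscape — laser output)
G21
G90
G0 X52.369 Y157.126
M3 S383
G1 X72.285 Y185.808 F3002
M5
G0 X51.815 Y64.211
M3 S383
G1 X85.041 Y89.837 F3002
G1 X115.168 Y112.961
G1 X142.195 Y133.581
G1 X166.124 Y151.697
G1 X186.953 Y167.311
M5
G0 X21.504 Y181.496
M3 S461
G1 X123.956 Y181.496 F1420
G1 X123.956 Y127.636
G1 X21.504 Y127.636
G1 X21.504 Y181.496
M5
G0 X74.539 Y184.501
M3 S838
G1 X176.516 Y184.501 F900
G1 X176.516 Y177.149
G1 X74.539 Y177.149
G1 X74.539 Y184.501
M5
G0 X77.195 Y97.141
M3 S838
G1 X56.134 Y96.397 F900
G1 X39.742 Y90.482
G1 X28.018 Y79.396
G1 X20.964 Y63.139
G1 X18.578 Y41.711
M5
G0 X11.890 Y114.440
M3 S383
G1 X19.643 Y118.363 F3002
G1 X27.900 Y115.656
G1 X31.823 Y107.903
G1 X29.116 Y99.646
G1 X21.363 Y95.723
G1 X13.106 Y98.430
G1 X9.183 Y106.183
G1 X11.890 Y114.440
M5
G0 X47.106 Y137.623
M3 S838
G1 X122.772 Y137.623 F900
G1 X122.772 Y113.785
G1 X47.106 Y113.785
G1 X47.106 Y137.623
M5
G0 X0.000 Y0.000

viewBox `0 0 223.938 221.061` with mm width/height → 1 unit = 1 mm. Flip: y_m = 221.061 − y_svg.

**Shape 1** — `<polyline>` line segment, stroke `#0000ff` → engrave (S383, F3002). Machine vertices: (52.369,157.126) → (72.285,185.808). Open path.

**Shape 2** — `<path>` quadratic bezier, stroke `#0000ff` → engrave (S383, F3002). Control points (SVG): P0=(51.815,156.850), P1=(138.754,89.655), P2=(186.953,53.750); sampled at t=k/5. Machine vertices: (51.815,64.211) → (85.041,89.837) → (115.168,112.961) → (142.195,133.581) → (166.124,151.697) → (186.953,167.311). Open path.

**Shape 3** — `<polygon>` rectangle, stroke `#008000` → score (S461, F1420). Machine vertices: (21.504,181.496) → (123.956,181.496) → (123.956,127.636) → (21.504,127.636) → (21.504,181.496). Closed: final G1 returns to the first vertex.

**Shape 4** — `<polygon>` rectangle, stroke `#000000` → cut (S838, F900). Machine vertices: (74.539,184.501) → (176.516,184.501) → (176.516,177.149) → (74.539,177.149) → (74.539,184.501). Closed: final G1 returns to the first vertex.

**Shape 5** — `<path>` quadratic bezier, stroke `#000000` → cut (S838, F900). Control points (SVG): P0=(77.195,123.920), P1=(18.706,119.316), P2=(18.578,179.350); sampled at t=k/5. Machine vertices: (77.195,97.141) → (56.134,96.397) → (39.742,90.482) → (28.018,79.396) → (20.964,63.139) → (18.578,41.711). Open path.

**Shape 6** — `<polygon>` regular polygon, stroke `#0000ff` → engrave (S383, F3002). Machine vertices: (11.890,114.440) → (19.643,118.363) → (27.900,115.656) → (31.823,107.903) → (29.116,99.646) → (21.363,95.723) → (13.106,98.430) → (9.183,106.183) → (11.890,114.440). Closed: final G1 returns to the first vertex.

**Shape 7** — `<polygon>` rectangle, stroke `#000000` → cut (S838, F900). Machine vertices: (47.106,137.623) → (122.772,137.623) → (122.772,113.785) → (47.106,113.785) → (47.106,137.623). Closed: final G1 returns to the first vertex.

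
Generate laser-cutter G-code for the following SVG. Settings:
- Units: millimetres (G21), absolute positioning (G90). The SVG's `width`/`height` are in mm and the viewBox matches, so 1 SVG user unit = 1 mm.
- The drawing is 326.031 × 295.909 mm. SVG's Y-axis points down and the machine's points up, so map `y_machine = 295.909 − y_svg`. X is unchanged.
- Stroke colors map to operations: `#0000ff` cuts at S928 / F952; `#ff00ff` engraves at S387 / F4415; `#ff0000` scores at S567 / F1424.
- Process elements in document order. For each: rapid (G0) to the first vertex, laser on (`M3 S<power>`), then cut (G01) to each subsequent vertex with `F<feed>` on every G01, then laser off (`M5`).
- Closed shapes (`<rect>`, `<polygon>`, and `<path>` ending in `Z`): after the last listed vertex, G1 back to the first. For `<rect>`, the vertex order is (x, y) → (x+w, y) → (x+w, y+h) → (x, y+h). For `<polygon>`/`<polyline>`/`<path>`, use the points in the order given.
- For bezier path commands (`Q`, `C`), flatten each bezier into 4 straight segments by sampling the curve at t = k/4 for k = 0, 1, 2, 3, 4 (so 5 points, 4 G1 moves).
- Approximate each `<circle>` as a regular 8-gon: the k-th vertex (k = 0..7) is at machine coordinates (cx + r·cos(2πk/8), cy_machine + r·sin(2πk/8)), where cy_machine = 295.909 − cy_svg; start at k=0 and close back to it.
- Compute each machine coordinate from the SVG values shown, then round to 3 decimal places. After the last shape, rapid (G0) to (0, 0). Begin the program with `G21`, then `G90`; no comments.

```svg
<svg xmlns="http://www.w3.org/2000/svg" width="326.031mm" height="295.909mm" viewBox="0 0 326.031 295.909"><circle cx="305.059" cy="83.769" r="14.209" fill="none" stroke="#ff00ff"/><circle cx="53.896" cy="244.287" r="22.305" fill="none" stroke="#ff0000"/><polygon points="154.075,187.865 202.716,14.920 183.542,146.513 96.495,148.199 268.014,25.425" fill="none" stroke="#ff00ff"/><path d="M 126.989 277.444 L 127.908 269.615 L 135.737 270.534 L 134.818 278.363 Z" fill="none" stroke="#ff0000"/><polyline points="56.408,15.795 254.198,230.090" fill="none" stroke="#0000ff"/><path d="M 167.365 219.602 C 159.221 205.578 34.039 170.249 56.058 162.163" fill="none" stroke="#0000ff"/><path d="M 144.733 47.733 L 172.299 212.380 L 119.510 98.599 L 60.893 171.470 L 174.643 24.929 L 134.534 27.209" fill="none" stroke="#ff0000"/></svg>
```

G21
G90
G0 X319.268 Y212.140
M3 S387
G01 X315.106 Y222.187 F4415
G01 X305.059 Y226.349 F4415
G01 X295.012 Y222.187 F4415
G01 X290.850 Y212.140 F4415
G01 X295.012 Y202.093 F4415
G01 X305.059 Y197.931 F4415
G01 X315.106 Y202.093 F4415
G01 X319.268 Y212.140 F4415
M5
G0 X76.201 Y51.622
M3 S567
G01 X69.668 Y67.394 F1424
G01 X53.896 Y73.927 F1424
G01 X38.124 Y67.394 F1424
G01 X31.591 Y51.622 F1424
G01 X38.124 Y35.850 F1424
G01 X53.896 Y29.317 F1424
G01 X69.668 Y35.850 F1424
G01 X76.201 Y51.622 F1424
M5
G0 X154.075 Y108.044
M3 S387
G01 X202.716 Y280.989 F4415
G01 X183.542 Y149.396 F4415
G01 X96.495 Y147.710 F4415
G01 X268.014 Y270.484 F4415
G01 X154.075 Y108.044 F4415
M5
G0 X126.989 Y18.465
M3 S567
G01 X127.908 Y26.294 F1424
G01 X135.737 Y25.375 F1424
G01 X134.818 Y17.546 F1424
G01 X126.989 Y18.465 F1424
M5
G0 X56.408 Y280.114
M3 S928
G01 X254.198 Y65.819 F952
M5
G0 X167.365 Y76.307
M3 S928
G01 X143.441 Y90.061 F952
G01 X100.400 Y107.253 F952
G01 X63.015 Y123.332 F952
G01 X56.058 Y133.746 F952
M5
G0 X144.733 Y248.176
M3 S567
G01 X172.299 Y83.529 F1424
G01 X119.510 Y197.310 F1424
G01 X60.893 Y124.439 F1424
G01 X174.643 Y270.980 F1424
G01 X134.534 Y268.700 F1424
M5
G0 X0.000 Y0.000

1 u = 1 mm; y_m = 295.909 − y.

[1] `<circle>` circle, #ff00ff→engrave S387 F4415: (319.268,212.140) → (315.106,222.187) → (305.059,226.349) → (295.012,222.187) → (290.850,212.140) → (295.012,202.093) → (305.059,197.931) → (315.106,202.093) → (319.268,212.140) (closed)

[2] `<circle>` circle, #ff0000→score S567 F1424: (76.201,51.622) → (69.668,67.394) → (53.896,73.927) → (38.124,67.394) → (31.591,51.622) → (38.124,35.850) → (53.896,29.317) → (69.668,35.850) → (76.201,51.622) (closed)

[3] `<polygon>` closed polygon, #ff00ff→engrave S387 F4415: (154.075,108.044) → (202.716,280.989) → (183.542,149.396) → (96.495,147.710) → (268.014,270.484) → (154.075,108.044) (closed)

[4] `<path>` regular polygon, #ff0000→score S567 F1424: (126.989,18.465) → (127.908,26.294) → (135.737,25.375) → (134.818,17.546) → (126.989,18.465) (closed)

[5] `<polyline>` line segment, #0000ff→cut S928 F952: (56.408,280.114) → (254.198,65.819)

[6] `<path>` cubic bezier, #0000ff→cut S928 F952: (167.365,76.307) → (143.441,90.061) → (100.400,107.253) → (63.015,123.332) → (56.058,133.746)

[7] `<path>` open polyline, #ff0000→score S567 F1424: (144.733,248.176) → (172.299,83.529) → (119.510,197.310) → (60.893,124.439) → (174.643,270.980) → (134.534,268.700)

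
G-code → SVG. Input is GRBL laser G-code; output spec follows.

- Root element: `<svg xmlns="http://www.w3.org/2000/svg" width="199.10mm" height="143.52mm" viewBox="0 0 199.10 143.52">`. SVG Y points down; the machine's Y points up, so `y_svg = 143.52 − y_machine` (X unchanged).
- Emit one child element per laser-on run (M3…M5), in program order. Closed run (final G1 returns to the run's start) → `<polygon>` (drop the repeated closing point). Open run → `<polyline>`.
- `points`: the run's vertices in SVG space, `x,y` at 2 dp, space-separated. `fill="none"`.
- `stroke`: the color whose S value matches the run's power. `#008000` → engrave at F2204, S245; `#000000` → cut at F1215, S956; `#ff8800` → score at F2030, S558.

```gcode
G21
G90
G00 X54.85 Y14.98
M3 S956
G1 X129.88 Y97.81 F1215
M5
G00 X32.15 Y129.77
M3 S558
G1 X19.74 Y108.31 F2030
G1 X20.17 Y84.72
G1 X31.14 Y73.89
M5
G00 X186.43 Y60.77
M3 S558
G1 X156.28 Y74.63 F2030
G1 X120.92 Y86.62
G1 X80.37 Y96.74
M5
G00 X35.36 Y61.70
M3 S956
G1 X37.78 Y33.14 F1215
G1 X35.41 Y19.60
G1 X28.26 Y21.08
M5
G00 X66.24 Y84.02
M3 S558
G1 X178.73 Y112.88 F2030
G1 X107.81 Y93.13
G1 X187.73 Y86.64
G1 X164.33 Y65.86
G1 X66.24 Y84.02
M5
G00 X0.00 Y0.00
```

<svg xmlns="http://www.w3.org/2000/svg" width="199.10mm" height="143.52mm" viewBox="0 0 199.10 143.52">
  <polyline points="54.85,128.54 129.88,45.71" fill="none" stroke="#000000"/>
  <polyline points="32.15,13.75 19.74,35.21 20.17,58.80 31.14,69.63" fill="none" stroke="#ff8800"/>
  <polyline points="186.43,82.75 156.28,68.89 120.92,56.90 80.37,46.78" fill="none" stroke="#ff8800"/>
  <polyline points="35.36,81.82 37.78,110.38 35.41,123.92 28.26,122.44" fill="none" stroke="#000000"/>
  <polygon points="66.24,59.50 178.73,30.64 107.81,50.39 187.73,56.88 164.33,77.66" fill="none" stroke="#ff8800"/>
</svg>

Each laser-on run becomes one SVG element. Flip Y back into SVG space with y_svg = 143.52 − y_machine.

Run 1: the run's S956 means `#000000` (cut). The run is open, so emit a `<polyline>` with points (Y-flipped): 54.85,128.54 129.88,45.71.

Run 2: the run's S558 means `#ff8800` (score). The run is open, so emit a `<polyline>` with points (Y-flipped): 32.15,13.75 19.74,35.21 20.17,58.80 31.14,69.63.

Run 3: S558 ⇒ score layer `#ff8800`. The run is open, so emit a `<polyline>` with points (Y-flipped): 186.43,82.75 156.28,68.89 120.92,56.90 80.37,46.78.

Run 4: power S956 maps to stroke `#000000` (cut). The run is open, so emit a `<polyline>` with points (Y-flipped): 35.36,81.82 37.78,110.38 35.41,123.92 28.26,122.44.

Run 5: power S558 maps to stroke `#ff8800` (score). The run returns to its start, so emit a `<polygon>` with points (Y-flipped): 66.24,59.50 178.73,30.64 107.81,50.39 187.73,56.88 164.33,77.66.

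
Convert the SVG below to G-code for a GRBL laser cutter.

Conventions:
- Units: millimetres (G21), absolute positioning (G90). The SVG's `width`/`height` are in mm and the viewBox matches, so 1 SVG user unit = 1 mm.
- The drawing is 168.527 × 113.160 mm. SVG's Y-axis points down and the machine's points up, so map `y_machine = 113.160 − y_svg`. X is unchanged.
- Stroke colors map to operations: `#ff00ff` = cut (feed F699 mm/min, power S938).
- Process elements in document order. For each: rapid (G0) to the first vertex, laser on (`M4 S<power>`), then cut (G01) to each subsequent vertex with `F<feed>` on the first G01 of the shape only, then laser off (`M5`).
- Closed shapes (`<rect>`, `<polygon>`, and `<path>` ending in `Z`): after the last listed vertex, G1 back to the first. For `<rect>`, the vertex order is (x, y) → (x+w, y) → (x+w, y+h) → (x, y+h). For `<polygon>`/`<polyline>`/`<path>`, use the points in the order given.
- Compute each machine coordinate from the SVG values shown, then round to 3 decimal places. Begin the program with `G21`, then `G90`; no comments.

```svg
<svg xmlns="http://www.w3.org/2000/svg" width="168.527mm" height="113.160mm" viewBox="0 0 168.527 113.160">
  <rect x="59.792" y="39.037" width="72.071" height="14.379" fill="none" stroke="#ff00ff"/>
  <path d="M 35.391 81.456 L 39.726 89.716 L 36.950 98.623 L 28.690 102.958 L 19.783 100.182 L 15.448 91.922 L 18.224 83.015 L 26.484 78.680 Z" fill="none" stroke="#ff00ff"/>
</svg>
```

G21
G90
G0 X59.792 Y74.123
M4 S938
G01 X131.863 Y74.123 F699
G01 X131.863 Y59.744
G01 X59.792 Y59.744
G01 X59.792 Y74.123
M5
G0 X35.391 Y31.704
M4 S938
G01 X39.726 Y23.444 F699
G01 X36.950 Y14.537
G01 X28.690 Y10.202
G01 X19.783 Y12.978
G01 X15.448 Y21.238
G01 X18.224 Y30.145
G01 X26.484 Y34.480
G01 X35.391 Y31.704
M5

viewBox `0 0 168.527 113.160` with mm width/height → 1 unit = 1 mm. Flip: y_m = 113.160 − y_svg.

**Shape 1** — `<rect>` rectangle, stroke `#ff00ff` → cut (S938, F699). Machine vertices: (59.792,74.123) → (131.863,74.123) → (131.863,59.744) → (59.792,59.744) → (59.792,74.123). Closed: final G1 returns to the first vertex.

**Shape 2** — `<path>` regular polygon, stroke `#ff00ff` → cut (S938, F699). Machine vertices: (35.391,31.704) → (39.726,23.444) → (36.950,14.537) → (28.690,10.202) → (19.783,12.978) → (15.448,21.238) → (18.224,30.145) → (26.484,34.480) → (35.391,31.704). Closed: final G1 returns to the first vertex.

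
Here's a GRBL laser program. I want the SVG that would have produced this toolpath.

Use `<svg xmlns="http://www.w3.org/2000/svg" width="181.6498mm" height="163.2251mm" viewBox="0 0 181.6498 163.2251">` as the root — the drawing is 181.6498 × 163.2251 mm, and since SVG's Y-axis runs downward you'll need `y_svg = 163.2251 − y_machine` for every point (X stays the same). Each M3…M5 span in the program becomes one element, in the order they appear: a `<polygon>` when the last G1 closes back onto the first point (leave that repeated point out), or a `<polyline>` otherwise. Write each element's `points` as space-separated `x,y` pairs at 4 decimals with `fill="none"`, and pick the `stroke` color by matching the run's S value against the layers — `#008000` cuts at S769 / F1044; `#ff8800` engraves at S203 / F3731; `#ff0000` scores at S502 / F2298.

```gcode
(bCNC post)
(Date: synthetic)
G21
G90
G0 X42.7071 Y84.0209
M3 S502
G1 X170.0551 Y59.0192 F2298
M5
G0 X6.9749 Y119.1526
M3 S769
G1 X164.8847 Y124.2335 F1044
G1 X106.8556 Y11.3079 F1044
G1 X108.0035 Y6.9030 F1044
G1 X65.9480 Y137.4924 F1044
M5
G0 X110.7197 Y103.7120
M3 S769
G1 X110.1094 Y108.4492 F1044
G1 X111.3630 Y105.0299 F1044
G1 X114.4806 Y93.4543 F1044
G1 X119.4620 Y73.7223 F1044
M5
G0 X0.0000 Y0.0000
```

Machine Y-up, SVG Y-down with viewBox height 163.2251, so y_svg = 163.2251 − y_machine; X carries over.

Run 1: S502 ⇒ score layer `#ff0000`. The run is open, so emit a `<polyline>` with points (Y-flipped): 42.7071,79.2042 170.0551,104.2059.

Run 2: the run's S769 means `#008000` (cut). The run is open, so emit a `<polyline>` with points (Y-flipped): 6.9749,44.0725 164.8847,38.9916 106.8556,151.9172 108.0035,156.3221 65.9480,25.7327.

Run 3: S769 ⇒ cut layer `#008000`. The run is open, so emit a `<polyline>` with points (Y-flipped): 110.7197,59.5131 110.1094,54.7759 111.3630,58.1952 114.4806,69.7708 119.4620,89.5028.

<svg xmlns="http://www.w3.org/2000/svg" width="181.6498mm" height="163.2251mm" viewBox="0 0 181.6498 163.2251">
  <polyline points="42.7071,79.2042 170.0551,104.2059" fill="none" stroke="#ff0000"/>
  <polyline points="6.9749,44.0725 164.8847,38.9916 106.8556,151.9172 108.0035,156.3221 65.9480,25.7327" fill="none" stroke="#008000"/>
  <polyline points="110.7197,59.5131 110.1094,54.7759 111.3630,58.1952 114.4806,69.7708 119.4620,89.5028" fill="none" stroke="#008000"/>
</svg>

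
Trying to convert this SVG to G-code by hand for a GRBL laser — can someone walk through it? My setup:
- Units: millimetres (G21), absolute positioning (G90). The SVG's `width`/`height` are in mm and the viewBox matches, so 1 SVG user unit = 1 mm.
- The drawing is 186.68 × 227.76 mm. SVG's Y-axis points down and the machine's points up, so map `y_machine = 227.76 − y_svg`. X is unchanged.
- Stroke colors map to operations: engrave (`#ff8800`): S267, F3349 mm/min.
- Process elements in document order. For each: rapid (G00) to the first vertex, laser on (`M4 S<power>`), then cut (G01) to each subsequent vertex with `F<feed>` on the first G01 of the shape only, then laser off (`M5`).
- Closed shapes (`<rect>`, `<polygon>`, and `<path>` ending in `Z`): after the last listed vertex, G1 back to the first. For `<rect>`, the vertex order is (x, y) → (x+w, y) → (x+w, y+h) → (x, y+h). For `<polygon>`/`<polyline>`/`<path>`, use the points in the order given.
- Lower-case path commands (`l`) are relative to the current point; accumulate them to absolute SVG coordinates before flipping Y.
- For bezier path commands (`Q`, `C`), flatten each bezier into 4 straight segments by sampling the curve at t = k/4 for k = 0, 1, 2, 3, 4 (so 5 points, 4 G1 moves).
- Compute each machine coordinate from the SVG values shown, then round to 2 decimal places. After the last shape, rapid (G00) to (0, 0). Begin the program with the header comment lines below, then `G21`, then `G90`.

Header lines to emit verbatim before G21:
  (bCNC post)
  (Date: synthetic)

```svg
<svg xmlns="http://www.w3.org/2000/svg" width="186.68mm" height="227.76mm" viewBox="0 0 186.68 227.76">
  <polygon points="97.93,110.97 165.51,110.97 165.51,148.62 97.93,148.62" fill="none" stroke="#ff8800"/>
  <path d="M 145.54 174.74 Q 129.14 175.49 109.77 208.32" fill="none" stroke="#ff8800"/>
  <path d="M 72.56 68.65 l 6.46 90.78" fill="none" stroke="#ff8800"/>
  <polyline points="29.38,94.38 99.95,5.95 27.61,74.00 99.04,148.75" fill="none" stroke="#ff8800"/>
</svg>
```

(bCNC post)
(Date: synthetic)
G21
G90
G00 X97.93 Y116.79
M4 S267
G01 X165.51 Y116.79 F3349
G01 X165.51 Y79.14
G01 X97.93 Y79.14
G01 X97.93 Y116.79
M5
G00 X145.54 Y53.02
M4 S267
G01 X137.15 Y50.64 F3349
G01 X128.40 Y44.25
G01 X119.27 Y33.85
G01 X109.77 Y19.44
M5
G00 X72.56 Y159.11
M4 S267
G01 X79.02 Y68.33 F3349
M5
G00 X29.38 Y133.38
M4 S267
G01 X99.95 Y221.81 F3349
G01 X27.61 Y153.76
G01 X99.04 Y79.01
M5
G00 X0.00 Y0.00

Since the viewBox matches the mm dimensions, user units are millimetres directly. The only transform is the Y-flip y_m = 227.76 − y_svg.

Shape 1 is a rectangle drawn with `<polygon>`. Its stroke #ff8800 means engrave at S267, F3349. After flipping Y the toolpath is (97.93,116.79) → (165.51,116.79) → (165.51,79.14) → (97.93,79.14) → (97.93,116.79), returning to the start.

Shape 2 is a quadratic bezier drawn with `<path>`. Its stroke #ff8800 means engrave at S267, F3349. After flipping Y the toolpath is (145.54,53.02) → (137.15,50.64) → (128.40,44.25) → (119.27,33.85) → (109.77,19.44).

Shape 3 is a line segment drawn with `<path>`. Its stroke #ff8800 means engrave at S267, F3349. After flipping Y the toolpath is (72.56,159.11) → (79.02,68.33).

Shape 4 is a open polyline drawn with `<polyline>`. Its stroke #ff8800 means engrave at S267, F3349. After flipping Y the toolpath is (29.38,133.38) → (99.95,221.81) → (27.61,153.76) → (99.04,79.01).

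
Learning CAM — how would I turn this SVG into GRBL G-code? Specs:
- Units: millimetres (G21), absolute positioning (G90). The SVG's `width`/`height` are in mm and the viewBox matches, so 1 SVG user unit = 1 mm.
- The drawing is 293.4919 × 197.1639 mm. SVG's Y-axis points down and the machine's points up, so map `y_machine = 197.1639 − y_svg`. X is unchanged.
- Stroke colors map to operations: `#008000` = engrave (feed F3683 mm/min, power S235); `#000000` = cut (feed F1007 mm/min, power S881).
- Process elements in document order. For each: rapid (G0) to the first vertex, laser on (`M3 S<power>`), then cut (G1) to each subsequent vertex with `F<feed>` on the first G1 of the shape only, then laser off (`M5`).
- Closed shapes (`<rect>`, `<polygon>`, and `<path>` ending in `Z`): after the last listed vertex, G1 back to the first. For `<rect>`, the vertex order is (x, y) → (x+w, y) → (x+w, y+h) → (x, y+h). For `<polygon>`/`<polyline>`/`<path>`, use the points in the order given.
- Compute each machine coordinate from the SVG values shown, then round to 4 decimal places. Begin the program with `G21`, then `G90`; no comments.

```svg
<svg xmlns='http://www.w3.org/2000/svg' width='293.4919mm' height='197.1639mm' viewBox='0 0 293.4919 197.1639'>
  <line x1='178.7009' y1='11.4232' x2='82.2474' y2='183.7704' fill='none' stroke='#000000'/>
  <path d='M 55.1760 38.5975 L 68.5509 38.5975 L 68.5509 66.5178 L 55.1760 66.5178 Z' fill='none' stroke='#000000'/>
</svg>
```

G21
G90
G0 X178.7009 Y185.7407
M3 S881
G1 X82.2474 Y13.3935 F1007
M5
G0 X55.1760 Y158.5664
M3 S881
G1 X68.5509 Y158.5664 F1007
G1 X68.5509 Y130.6461
G1 X55.1760 Y130.6461
G1 X55.1760 Y158.5664
M5

1 u = 1 mm; y_m = 197.1639 − y.

[1] `<line>` line segment, #000000→cut S881 F1007: (178.7009,185.7407) → (82.2474,13.3935)

[2] `<path>` rectangle, #000000→cut S881 F1007: (55.1760,158.5664) → (68.5509,158.5664) → (68.5509,130.6461) → (55.1760,130.6461) → (55.1760,158.5664) (closed)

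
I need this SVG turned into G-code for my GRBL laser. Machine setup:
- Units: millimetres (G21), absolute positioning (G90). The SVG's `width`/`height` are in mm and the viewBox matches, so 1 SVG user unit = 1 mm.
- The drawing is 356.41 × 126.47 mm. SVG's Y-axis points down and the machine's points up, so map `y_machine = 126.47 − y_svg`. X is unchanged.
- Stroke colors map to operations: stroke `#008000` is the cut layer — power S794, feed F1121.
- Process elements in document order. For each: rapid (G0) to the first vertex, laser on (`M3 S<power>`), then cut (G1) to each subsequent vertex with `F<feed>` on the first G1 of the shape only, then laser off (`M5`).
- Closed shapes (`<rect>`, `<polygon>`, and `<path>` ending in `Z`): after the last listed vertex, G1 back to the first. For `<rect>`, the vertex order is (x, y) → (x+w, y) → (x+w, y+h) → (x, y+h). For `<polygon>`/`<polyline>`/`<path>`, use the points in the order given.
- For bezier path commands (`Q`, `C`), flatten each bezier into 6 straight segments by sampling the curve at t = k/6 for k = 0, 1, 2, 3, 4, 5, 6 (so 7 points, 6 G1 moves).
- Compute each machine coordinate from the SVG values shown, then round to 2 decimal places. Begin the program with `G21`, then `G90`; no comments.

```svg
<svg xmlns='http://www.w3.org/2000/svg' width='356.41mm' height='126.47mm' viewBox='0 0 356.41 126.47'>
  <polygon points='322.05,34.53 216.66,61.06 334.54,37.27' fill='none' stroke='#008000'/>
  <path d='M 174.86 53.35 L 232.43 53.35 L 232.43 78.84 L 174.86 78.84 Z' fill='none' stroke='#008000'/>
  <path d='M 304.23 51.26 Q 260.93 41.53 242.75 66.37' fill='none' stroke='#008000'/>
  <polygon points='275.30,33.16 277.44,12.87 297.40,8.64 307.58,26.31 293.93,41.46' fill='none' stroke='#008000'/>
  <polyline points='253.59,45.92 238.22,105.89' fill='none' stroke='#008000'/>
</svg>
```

Since the viewBox matches the mm dimensions, user units are millimetres directly. The only transform is the Y-flip y_m = 126.47 − y_svg.

Shape 1 is a closed polygon drawn with `<polygon>`. Its stroke #008000 means cut at S794, F1121. After flipping Y the toolpath is (322.05,91.94) → (216.66,65.41) → (334.54,89.20) → (322.05,91.94), returning to the start.

Shape 2 is a rectangle drawn with `<path>`. Its stroke #008000 means cut at S794, F1121. After flipping Y the toolpath is (174.86,73.12) → (232.43,73.12) → (232.43,47.63) → (174.86,47.63) → (174.86,73.12), returning to the start.

Shape 3 is a quadratic bezier drawn with `<path>`. Its stroke #008000 means cut at S794, F1121. After flipping Y the toolpath is (304.23,75.21) → (290.49,77.49) → (278.15,77.86) → (267.21,76.30) → (257.66,72.82) → (249.51,67.42) → (242.75,60.10).

Shape 4 is a regular polygon drawn with `<polygon>`. Its stroke #008000 means cut at S794, F1121. After flipping Y the toolpath is (275.30,93.31) → (277.44,113.60) → (297.40,117.83) → (307.58,100.16) → (293.93,85.01) → (275.30,93.31), returning to the start.

Shape 5 is a line segment drawn with `<polyline>`. Its stroke #008000 means cut at S794, F1121. After flipping Y the toolpath is (253.59,80.55) → (238.22,20.58).

G21
G90
G0 X322.05 Y91.94
M3 S794
G1 X216.66 Y65.41 F1121
G1 X334.54 Y89.20
G1 X322.05 Y91.94
M5
G0 X174.86 Y73.12
M3 S794
G1 X232.43 Y73.12 F1121
G1 X232.43 Y47.63
G1 X174.86 Y47.63
G1 X174.86 Y73.12
M5
G0 X304.23 Y75.21
M3 S794
G1 X290.49 Y77.49 F1121
G1 X278.15 Y77.86
G1 X267.21 Y76.30
G1 X257.66 Y72.82
G1 X249.51 Y67.42
G1 X242.75 Y60.10
M5
G0 X275.30 Y93.31
M3 S794
G1 X277.44 Y113.60 F1121
G1 X297.40 Y117.83
G1 X307.58 Y100.16
G1 X293.93 Y85.01
G1 X275.30 Y93.31
M5
G0 X253.59 Y80.55
M3 S794
G1 X238.22 Y20.58 F1121
M5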